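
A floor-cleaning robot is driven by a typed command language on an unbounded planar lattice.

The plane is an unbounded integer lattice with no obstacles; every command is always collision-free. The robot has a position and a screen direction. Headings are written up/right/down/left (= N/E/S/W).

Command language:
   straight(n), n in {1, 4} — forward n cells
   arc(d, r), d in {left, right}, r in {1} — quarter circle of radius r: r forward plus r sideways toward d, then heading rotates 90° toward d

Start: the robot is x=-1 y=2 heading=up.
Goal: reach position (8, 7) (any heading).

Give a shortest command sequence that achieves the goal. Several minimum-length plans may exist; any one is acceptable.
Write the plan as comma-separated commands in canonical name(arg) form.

from: x=-1 y=2 heading=up
1. straight(4) → x=-1 y=6 heading=up
2. arc(right, 1) → x=0 y=7 heading=right
3. straight(4) → x=4 y=7 heading=right
4. straight(4) → x=8 y=7 heading=right
no 3-step plan works, so 4 is optimal.

straight(4), arc(right, 1), straight(4), straight(4)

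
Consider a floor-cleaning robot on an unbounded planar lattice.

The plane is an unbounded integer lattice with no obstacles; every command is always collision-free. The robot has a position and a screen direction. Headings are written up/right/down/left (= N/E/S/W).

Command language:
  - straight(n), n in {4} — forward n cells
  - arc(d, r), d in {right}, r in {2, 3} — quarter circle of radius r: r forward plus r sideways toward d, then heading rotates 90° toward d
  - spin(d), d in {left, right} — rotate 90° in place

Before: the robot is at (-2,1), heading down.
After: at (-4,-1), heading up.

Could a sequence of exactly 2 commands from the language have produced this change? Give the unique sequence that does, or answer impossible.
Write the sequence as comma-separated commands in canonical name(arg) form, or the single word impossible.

key: running spin(right) before arc(right, 2) would end elsewhere — order is forced
initial: at (-2,1), heading down
step 1 (arc(right, 2)): at (-4,-1), heading left
step 2 (spin(right)): at (-4,-1), heading up
no rival 2-sequence matches.

arc(right, 2), spin(right)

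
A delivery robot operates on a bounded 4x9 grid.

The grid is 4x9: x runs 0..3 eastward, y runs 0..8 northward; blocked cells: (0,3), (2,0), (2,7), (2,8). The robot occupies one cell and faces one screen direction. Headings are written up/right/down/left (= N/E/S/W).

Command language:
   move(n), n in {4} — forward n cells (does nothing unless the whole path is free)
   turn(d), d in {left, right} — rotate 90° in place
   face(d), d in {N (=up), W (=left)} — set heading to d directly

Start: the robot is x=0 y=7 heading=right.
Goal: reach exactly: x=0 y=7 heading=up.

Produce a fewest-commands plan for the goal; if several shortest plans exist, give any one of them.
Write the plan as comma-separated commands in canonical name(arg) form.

turn(left)

start: x=0 y=7 heading=right
step 1 (turn(left)): x=0 y=7 heading=up
no 0-step plan works, so 1 is optimal.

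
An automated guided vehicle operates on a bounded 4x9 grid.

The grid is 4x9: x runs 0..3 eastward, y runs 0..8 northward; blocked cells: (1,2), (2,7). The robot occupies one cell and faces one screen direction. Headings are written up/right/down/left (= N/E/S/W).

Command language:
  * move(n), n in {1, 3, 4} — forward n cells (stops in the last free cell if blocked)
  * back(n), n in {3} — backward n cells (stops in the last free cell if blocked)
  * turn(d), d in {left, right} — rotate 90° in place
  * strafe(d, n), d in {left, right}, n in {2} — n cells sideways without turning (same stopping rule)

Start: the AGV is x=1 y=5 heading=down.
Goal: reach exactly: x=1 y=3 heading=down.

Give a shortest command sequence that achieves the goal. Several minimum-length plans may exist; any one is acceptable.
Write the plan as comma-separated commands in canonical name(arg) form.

move(3)

t0: x=1 y=5 heading=down
step 1 (move(3)): x=1 y=3 heading=down
no 0-step plan works, so 1 is optimal.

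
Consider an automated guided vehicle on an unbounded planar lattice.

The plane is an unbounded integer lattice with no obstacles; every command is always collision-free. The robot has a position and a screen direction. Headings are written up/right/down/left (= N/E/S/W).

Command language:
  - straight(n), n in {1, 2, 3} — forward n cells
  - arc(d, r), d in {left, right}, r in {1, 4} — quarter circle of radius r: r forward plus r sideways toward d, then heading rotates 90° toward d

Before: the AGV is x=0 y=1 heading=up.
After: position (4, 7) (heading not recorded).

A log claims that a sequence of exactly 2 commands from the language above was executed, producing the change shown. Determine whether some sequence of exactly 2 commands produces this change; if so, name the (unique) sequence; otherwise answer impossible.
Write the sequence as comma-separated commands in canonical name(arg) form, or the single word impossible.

straight(2), arc(right, 4)

key: order matters: swapping straight(2) and arc(right, 4) lands elsewhere
initial: x=0 y=1 heading=up
1. straight(2) → x=0 y=3 heading=up
2. arc(right, 4) → x=4 y=7 heading=right
uniquely the one of 49 2-step routes that fits.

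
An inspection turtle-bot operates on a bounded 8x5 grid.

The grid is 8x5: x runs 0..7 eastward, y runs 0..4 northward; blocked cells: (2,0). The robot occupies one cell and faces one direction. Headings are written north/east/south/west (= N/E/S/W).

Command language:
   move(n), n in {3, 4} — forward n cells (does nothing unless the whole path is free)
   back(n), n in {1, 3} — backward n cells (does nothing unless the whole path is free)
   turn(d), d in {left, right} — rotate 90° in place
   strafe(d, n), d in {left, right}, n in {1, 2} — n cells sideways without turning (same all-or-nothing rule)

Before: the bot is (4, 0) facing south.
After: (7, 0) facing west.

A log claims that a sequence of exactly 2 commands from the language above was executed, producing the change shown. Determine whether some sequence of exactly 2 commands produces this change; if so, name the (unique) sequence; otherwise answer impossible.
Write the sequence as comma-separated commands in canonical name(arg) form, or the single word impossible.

key: running back(3) before turn(right) would end elsewhere — order is forced
from: (4, 0) facing south
[1] after turn(right): (4, 0) facing west
[2] after back(3): (7, 0) facing west
all 100 alternatives checked — unique.

turn(right), back(3)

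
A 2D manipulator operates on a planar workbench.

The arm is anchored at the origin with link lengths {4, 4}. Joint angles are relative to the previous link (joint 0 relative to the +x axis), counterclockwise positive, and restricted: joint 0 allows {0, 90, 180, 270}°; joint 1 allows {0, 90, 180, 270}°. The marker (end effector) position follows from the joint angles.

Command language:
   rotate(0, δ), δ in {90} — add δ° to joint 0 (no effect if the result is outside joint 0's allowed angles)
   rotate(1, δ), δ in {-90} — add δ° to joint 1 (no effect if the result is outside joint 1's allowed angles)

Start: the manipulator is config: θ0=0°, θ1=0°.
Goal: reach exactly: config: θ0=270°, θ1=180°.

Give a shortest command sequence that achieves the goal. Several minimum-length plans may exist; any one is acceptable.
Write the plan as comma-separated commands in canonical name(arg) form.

rotate(1, -90), rotate(1, -90), rotate(0, 90), rotate(0, 90), rotate(0, 90)

initial: config: θ0=0°, θ1=0°
1. rotate(1, -90) → config: θ0=0°, θ1=270°
2. rotate(1, -90) → config: θ0=0°, θ1=180°
3. rotate(0, 90) → config: θ0=90°, θ1=180°
4. rotate(0, 90) → config: θ0=180°, θ1=180°
5. rotate(0, 90) → config: θ0=270°, θ1=180°
nothing shorter than 5 reaches the goal.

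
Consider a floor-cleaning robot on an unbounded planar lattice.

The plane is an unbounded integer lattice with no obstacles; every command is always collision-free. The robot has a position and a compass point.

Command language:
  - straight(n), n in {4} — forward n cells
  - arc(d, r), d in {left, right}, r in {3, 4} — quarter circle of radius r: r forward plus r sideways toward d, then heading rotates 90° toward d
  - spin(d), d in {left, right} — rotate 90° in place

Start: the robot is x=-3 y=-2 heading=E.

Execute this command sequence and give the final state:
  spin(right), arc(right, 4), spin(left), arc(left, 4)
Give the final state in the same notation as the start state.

begin: x=-3 y=-2 heading=E
1. spin(right) → x=-3 y=-2 heading=S
2. arc(right, 4) → x=-7 y=-6 heading=W
3. spin(left) → x=-7 y=-6 heading=S
4. arc(left, 4) → x=-3 y=-10 heading=E

x=-3 y=-10 heading=E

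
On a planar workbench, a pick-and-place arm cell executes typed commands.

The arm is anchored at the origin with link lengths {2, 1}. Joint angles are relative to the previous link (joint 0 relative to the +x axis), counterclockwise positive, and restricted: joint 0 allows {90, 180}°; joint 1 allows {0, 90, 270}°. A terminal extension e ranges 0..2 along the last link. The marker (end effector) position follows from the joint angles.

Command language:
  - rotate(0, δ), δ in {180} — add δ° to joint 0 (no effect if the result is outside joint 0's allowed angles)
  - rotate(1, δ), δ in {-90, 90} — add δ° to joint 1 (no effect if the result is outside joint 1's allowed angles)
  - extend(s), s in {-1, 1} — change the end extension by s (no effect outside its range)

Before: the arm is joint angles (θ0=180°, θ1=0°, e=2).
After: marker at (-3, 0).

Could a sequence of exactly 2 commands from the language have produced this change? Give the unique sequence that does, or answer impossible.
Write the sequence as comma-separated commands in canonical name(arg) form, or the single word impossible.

begin: joint angles (θ0=180°, θ1=0°, e=2)
[1] after extend(-1): joint angles (θ0=180°, θ1=0°, e=1)
[2] after extend(-1): joint angles (θ0=180°, θ1=0°, e=0)
no rival 2-sequence matches.

extend(-1), extend(-1)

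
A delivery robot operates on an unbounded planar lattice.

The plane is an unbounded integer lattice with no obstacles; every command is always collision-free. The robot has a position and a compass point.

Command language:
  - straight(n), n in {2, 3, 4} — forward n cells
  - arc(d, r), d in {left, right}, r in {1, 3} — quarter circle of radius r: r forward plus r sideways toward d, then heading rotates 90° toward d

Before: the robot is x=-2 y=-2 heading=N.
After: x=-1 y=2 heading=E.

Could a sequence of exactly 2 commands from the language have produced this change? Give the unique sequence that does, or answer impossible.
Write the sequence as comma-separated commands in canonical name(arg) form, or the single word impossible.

straight(3), arc(right, 1)

key: running arc(right, 1) before straight(3) would end elsewhere — order is forced
begin: x=-2 y=-2 heading=N
t=1 straight(3) ⇒ x=-2 y=1 heading=N
t=2 arc(right, 1) ⇒ x=-1 y=2 heading=E
no other 2-command option fits: unique.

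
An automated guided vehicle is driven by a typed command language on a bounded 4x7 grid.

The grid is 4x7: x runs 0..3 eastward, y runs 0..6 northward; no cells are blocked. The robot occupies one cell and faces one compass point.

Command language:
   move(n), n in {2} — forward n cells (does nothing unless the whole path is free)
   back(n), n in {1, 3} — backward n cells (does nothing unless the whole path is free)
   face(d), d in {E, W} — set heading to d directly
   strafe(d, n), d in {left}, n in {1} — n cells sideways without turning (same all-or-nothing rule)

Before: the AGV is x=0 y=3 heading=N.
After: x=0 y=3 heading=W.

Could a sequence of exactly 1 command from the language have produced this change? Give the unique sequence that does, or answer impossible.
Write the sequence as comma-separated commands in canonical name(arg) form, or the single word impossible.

face(W)

key: (0,3) unchanged — the single command moves nothing
initial: x=0 y=3 heading=N
[1] after face(W): x=0 y=3 heading=W
uniquely the one of 6 1-step routes that fits.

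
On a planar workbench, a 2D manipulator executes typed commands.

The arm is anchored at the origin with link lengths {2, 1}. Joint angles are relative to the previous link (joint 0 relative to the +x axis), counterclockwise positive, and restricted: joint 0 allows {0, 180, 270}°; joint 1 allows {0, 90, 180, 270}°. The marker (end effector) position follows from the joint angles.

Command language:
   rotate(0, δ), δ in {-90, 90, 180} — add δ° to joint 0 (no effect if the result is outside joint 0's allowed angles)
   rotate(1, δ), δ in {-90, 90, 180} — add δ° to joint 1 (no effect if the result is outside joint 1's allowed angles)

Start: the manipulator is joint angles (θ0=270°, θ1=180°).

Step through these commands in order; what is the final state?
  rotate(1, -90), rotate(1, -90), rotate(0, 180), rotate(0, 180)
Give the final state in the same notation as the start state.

start: joint angles (θ0=270°, θ1=180°)
1. rotate(1, -90) → joint angles (θ0=270°, θ1=90°)
2. rotate(1, -90) → joint angles (θ0=270°, θ1=0°)
3. rotate(0, 180) → joint angles (θ0=270°, θ1=0°)
4. rotate(0, 180) → joint angles (θ0=270°, θ1=0°)

joint angles (θ0=270°, θ1=0°)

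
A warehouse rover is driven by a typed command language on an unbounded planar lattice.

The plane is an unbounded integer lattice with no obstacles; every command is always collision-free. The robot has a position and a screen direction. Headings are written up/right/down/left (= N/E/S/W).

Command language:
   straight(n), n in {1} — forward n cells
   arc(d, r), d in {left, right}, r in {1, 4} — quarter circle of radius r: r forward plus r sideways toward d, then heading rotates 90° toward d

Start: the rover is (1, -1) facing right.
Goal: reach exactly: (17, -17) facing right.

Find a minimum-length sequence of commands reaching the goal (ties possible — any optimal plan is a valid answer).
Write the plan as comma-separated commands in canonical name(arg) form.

arc(right, 4), arc(left, 4), arc(right, 4), arc(left, 4)

t0: (1, -1) facing right
[1] after arc(right, 4): (5, -5) facing down
[2] after arc(left, 4): (9, -9) facing right
[3] after arc(right, 4): (13, -13) facing down
[4] after arc(left, 4): (17, -17) facing right
shorter routes all fall short; 4 is best.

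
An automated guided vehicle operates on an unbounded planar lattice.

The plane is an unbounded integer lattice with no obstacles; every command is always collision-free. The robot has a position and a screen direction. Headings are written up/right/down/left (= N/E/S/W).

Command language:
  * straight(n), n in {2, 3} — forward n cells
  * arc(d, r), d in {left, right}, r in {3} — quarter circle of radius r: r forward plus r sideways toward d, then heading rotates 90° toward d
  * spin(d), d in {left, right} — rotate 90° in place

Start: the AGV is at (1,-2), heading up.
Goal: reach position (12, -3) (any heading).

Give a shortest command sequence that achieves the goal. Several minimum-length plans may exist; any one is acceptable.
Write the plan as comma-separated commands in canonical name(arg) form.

straight(2), arc(right, 3), straight(2), arc(right, 3), arc(left, 3)

begin: at (1,-2), heading up
1. straight(2) → at (1,0), heading up
2. arc(right, 3) → at (4,3), heading right
3. straight(2) → at (6,3), heading right
4. arc(right, 3) → at (9,0), heading down
5. arc(left, 3) → at (12,-3), heading right
no 4-step plan works, so 5 is optimal.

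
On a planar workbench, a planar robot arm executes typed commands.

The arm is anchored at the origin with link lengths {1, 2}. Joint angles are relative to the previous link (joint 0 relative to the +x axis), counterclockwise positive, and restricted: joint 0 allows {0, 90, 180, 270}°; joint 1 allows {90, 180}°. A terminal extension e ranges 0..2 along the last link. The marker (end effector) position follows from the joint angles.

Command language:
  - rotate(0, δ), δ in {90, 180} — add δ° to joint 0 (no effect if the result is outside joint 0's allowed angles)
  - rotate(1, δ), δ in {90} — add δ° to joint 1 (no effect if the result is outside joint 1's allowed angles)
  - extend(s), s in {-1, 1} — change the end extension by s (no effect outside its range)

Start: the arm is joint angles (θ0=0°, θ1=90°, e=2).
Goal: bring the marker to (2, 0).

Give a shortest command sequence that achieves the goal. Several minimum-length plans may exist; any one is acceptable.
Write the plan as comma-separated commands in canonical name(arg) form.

t0: joint angles (θ0=0°, θ1=90°, e=2)
[1] after extend(-1): joint angles (θ0=0°, θ1=90°, e=1)
[2] after rotate(1, 90): joint angles (θ0=0°, θ1=180°, e=1)
[3] after rotate(0, 180): joint angles (θ0=180°, θ1=180°, e=1)
shorter routes all fall short; 3 is best.

extend(-1), rotate(1, 90), rotate(0, 180)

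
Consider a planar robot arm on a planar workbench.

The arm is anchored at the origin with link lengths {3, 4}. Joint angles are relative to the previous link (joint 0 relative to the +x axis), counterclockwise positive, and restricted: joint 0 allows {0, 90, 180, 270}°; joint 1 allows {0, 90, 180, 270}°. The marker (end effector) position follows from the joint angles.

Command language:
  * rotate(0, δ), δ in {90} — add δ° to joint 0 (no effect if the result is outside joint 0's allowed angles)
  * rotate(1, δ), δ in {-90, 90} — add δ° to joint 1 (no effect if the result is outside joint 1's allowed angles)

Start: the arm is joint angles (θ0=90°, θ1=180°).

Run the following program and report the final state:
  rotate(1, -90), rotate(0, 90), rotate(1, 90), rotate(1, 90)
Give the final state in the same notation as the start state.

joint angles (θ0=180°, θ1=270°)

start: joint angles (θ0=90°, θ1=180°)
t=1 rotate(1, -90) ⇒ joint angles (θ0=90°, θ1=90°)
t=2 rotate(0, 90) ⇒ joint angles (θ0=180°, θ1=90°)
t=3 rotate(1, 90) ⇒ joint angles (θ0=180°, θ1=180°)
t=4 rotate(1, 90) ⇒ joint angles (θ0=180°, θ1=270°)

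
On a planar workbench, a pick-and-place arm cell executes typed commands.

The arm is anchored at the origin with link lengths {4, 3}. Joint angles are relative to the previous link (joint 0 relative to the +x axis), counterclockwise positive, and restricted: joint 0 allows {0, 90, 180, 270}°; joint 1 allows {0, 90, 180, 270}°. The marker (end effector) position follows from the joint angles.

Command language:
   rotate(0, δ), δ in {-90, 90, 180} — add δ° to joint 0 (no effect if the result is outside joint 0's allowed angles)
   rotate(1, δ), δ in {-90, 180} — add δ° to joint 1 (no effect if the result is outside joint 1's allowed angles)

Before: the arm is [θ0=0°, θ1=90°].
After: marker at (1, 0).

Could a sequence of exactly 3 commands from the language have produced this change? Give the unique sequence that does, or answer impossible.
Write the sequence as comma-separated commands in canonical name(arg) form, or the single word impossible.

t0: [θ0=0°, θ1=90°]
[1] after rotate(1, -90): [θ0=0°, θ1=0°]
[2] after rotate(1, -90): [θ0=0°, θ1=270°]
[3] after rotate(1, -90): [θ0=0°, θ1=180°]
no rival 3-sequence matches.

rotate(1, -90), rotate(1, -90), rotate(1, -90)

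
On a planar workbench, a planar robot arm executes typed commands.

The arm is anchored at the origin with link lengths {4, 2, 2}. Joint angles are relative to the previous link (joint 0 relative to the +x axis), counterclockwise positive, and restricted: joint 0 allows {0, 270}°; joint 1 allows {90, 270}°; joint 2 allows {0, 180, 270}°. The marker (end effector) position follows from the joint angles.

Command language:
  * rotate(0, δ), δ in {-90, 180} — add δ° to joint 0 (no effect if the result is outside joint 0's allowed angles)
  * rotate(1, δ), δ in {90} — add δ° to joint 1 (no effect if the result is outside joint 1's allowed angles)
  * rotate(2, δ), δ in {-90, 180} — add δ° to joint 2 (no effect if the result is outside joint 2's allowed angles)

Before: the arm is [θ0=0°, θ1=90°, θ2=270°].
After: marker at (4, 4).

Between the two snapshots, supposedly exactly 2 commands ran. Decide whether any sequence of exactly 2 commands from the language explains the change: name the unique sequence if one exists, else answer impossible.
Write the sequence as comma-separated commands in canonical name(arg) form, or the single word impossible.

key: running rotate(2, 180) before rotate(2, -90) would end elsewhere — order is forced
begin: [θ0=0°, θ1=90°, θ2=270°]
step 1 (rotate(2, -90)): [θ0=0°, θ1=90°, θ2=180°]
step 2 (rotate(2, 180)): [θ0=0°, θ1=90°, θ2=0°]
no rival 2-sequence matches.

rotate(2, -90), rotate(2, 180)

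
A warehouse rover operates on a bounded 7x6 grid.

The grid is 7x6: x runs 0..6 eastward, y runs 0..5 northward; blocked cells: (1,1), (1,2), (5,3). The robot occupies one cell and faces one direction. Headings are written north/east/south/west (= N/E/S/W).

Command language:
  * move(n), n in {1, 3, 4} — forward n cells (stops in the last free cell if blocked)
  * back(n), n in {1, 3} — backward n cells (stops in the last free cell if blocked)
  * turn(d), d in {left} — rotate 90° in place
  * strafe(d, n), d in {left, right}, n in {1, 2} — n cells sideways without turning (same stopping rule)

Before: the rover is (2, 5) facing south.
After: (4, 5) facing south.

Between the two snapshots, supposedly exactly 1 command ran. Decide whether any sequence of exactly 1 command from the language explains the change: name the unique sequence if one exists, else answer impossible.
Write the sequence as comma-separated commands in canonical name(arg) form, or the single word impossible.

strafe(left, 2)

key: heading stays S — the single command does not turn
from: (2, 5) facing south
t=1 strafe(left, 2) ⇒ (4, 5) facing south
no rival 1-sequence matches.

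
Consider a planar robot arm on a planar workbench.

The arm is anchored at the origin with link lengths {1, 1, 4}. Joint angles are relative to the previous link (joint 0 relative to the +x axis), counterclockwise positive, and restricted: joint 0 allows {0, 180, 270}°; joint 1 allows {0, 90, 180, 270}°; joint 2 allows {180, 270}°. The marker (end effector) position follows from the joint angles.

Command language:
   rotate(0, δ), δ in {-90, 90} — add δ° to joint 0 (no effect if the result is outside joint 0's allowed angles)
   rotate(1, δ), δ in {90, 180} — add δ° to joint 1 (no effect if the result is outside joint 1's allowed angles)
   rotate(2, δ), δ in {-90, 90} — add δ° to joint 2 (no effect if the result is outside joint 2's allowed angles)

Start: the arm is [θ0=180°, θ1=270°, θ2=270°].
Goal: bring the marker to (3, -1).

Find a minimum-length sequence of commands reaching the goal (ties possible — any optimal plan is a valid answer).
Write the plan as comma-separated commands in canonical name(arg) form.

start: [θ0=180°, θ1=270°, θ2=270°]
1. rotate(0, 90) → [θ0=270°, θ1=270°, θ2=270°]
2. rotate(2, -90) → [θ0=270°, θ1=270°, θ2=180°]
minimal: 2 command(s), checked below 2.

rotate(0, 90), rotate(2, -90)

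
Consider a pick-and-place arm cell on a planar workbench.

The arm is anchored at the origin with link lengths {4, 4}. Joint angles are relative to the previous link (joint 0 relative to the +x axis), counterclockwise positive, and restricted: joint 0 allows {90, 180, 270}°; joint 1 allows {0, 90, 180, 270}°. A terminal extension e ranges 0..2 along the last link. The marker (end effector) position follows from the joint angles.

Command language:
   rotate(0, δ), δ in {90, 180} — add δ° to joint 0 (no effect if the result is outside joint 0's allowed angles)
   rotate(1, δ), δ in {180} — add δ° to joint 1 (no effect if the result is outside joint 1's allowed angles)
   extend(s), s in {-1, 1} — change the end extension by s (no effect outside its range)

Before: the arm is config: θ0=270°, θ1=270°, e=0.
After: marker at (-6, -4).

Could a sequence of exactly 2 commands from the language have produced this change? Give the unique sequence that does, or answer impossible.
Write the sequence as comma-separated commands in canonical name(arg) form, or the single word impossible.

initial: config: θ0=270°, θ1=270°, e=0
step 1 (extend(1)): config: θ0=270°, θ1=270°, e=1
step 2 (extend(1)): config: θ0=270°, θ1=270°, e=2
all 25 alternatives checked — unique.

extend(1), extend(1)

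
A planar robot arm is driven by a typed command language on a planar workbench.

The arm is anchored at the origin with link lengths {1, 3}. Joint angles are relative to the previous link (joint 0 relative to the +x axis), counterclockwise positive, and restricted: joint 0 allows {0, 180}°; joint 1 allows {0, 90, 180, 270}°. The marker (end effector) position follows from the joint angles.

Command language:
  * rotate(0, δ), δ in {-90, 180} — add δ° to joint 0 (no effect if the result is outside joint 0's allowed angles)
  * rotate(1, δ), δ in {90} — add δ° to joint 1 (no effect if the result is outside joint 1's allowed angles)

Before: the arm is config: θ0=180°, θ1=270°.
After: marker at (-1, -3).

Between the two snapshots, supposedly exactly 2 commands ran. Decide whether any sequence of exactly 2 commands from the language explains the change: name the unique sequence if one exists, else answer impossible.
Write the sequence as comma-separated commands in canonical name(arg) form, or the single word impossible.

rotate(1, 90), rotate(1, 90)

from: config: θ0=180°, θ1=270°
1. rotate(1, 90) → config: θ0=180°, θ1=0°
2. rotate(1, 90) → config: θ0=180°, θ1=90°
no rival 2-sequence matches.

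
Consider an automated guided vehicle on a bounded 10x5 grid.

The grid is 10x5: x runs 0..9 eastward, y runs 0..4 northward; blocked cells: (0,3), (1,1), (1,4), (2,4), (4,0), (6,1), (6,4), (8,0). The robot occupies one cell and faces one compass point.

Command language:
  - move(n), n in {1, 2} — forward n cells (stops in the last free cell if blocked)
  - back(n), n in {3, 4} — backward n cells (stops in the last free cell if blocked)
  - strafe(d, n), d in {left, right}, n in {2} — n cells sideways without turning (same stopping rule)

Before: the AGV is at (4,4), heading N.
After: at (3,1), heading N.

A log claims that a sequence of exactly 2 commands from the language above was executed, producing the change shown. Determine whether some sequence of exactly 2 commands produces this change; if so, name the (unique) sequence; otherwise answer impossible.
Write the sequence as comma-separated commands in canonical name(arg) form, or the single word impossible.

strafe(left, 2), back(3)

key: order matters: swapping strafe(left, 2) and back(3) lands elsewhere
begin: at (4,4), heading N
step 1 (strafe(left, 2)): at (3,4), heading N
step 2 (back(3)): at (3,1), heading N
no rival 2-sequence matches.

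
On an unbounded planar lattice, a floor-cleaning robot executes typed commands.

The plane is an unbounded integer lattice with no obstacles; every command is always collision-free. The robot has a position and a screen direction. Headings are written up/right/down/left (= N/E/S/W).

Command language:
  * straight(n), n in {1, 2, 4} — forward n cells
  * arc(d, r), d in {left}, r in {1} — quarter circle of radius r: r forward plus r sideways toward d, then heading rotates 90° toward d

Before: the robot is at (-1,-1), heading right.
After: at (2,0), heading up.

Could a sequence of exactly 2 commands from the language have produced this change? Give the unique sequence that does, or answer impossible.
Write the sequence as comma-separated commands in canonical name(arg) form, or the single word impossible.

key: position moved to (2,0) AND the heading swung to N — translation plus rotation needed
initial: at (-1,-1), heading right
1. straight(2) → at (1,-1), heading right
2. arc(left, 1) → at (2,0), heading up
no other 2-command option fits: unique.

straight(2), arc(left, 1)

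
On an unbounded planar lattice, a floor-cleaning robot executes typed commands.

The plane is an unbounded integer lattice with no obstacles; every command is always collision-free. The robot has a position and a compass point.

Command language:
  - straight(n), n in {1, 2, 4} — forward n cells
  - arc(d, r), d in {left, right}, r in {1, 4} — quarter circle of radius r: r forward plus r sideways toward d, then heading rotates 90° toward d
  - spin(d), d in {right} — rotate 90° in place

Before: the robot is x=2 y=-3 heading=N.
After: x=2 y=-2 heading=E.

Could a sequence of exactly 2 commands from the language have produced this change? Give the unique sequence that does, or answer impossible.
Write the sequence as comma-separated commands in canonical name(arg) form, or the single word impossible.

straight(1), spin(right)

key: running spin(right) before straight(1) would end elsewhere — order is forced
initial: x=2 y=-3 heading=N
1. straight(1) → x=2 y=-2 heading=N
2. spin(right) → x=2 y=-2 heading=E
no other 2-command option fits: unique.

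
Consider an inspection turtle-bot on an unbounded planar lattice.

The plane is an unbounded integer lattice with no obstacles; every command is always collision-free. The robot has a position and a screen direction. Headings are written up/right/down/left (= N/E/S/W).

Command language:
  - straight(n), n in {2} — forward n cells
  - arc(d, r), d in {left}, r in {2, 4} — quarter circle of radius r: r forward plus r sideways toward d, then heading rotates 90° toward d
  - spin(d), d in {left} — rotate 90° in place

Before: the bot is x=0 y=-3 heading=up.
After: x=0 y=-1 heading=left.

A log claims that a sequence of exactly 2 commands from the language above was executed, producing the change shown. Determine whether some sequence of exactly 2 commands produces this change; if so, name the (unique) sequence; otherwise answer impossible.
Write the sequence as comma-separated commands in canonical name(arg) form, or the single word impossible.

straight(2), spin(left)

key: running spin(left) before straight(2) would end elsewhere — order is forced
t0: x=0 y=-3 heading=up
t=1 straight(2) ⇒ x=0 y=-1 heading=up
t=2 spin(left) ⇒ x=0 y=-1 heading=left
uniquely the one of 16 2-step routes that fits.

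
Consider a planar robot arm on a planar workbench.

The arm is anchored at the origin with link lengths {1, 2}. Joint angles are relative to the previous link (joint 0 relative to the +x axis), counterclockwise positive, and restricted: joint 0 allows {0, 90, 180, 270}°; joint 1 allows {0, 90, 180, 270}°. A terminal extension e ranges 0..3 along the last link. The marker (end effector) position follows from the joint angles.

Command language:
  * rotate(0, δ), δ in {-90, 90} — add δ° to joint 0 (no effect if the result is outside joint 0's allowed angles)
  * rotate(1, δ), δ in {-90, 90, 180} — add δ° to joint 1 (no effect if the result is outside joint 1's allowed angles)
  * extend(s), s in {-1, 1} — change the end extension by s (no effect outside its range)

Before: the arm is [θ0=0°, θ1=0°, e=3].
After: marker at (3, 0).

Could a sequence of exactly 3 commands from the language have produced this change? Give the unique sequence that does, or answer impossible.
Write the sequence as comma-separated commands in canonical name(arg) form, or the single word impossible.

extend(-1), extend(-1), extend(-1)

t0: [θ0=0°, θ1=0°, e=3]
step 1 (extend(-1)): [θ0=0°, θ1=0°, e=2]
step 2 (extend(-1)): [θ0=0°, θ1=0°, e=1]
step 3 (extend(-1)): [θ0=0°, θ1=0°, e=0]
all 343 alternatives checked — unique.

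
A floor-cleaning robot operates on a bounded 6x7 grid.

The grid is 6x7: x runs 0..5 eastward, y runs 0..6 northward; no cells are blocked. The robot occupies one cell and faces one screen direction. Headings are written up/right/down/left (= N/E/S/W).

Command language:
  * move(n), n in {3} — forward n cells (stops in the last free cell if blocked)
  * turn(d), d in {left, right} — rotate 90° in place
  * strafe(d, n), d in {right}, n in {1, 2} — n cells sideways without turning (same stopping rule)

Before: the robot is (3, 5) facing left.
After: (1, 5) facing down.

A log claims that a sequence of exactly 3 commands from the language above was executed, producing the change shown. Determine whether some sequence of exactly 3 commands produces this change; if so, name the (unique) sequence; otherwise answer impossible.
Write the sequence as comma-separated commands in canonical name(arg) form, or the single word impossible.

turn(left), strafe(right, 1), strafe(right, 1)

key: order matters: swapping turn(left) and strafe(right, 1) lands elsewhere
t0: (3, 5) facing left
1. turn(left) → (3, 5) facing down
2. strafe(right, 1) → (2, 5) facing down
3. strafe(right, 1) → (1, 5) facing down
uniquely the one of 125 3-step routes that fits.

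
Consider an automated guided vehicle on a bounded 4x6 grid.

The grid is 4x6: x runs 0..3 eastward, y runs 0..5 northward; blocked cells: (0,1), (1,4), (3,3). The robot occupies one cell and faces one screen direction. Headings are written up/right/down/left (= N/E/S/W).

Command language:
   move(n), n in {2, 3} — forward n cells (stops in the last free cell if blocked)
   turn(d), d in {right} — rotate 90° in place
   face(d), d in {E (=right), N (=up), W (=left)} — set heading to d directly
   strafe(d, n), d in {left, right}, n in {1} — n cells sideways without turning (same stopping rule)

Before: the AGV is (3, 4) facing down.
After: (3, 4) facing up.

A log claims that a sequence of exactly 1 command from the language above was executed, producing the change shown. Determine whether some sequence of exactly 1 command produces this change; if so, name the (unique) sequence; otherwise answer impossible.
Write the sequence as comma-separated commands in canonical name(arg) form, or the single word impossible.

key: parked at (3,4) the whole time — nothing moves the robot
start: (3, 4) facing down
step 1 (face(N)): (3, 4) facing up
no other 1-command option fits: unique.

face(N)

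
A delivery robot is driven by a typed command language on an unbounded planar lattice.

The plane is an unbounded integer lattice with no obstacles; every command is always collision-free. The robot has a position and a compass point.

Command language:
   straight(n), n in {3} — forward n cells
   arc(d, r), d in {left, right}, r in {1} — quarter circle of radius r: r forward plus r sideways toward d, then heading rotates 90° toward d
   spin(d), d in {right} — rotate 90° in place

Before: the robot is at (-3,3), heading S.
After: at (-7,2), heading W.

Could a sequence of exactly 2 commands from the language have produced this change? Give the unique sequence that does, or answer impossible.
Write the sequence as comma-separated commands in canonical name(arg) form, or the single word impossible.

key: running straight(3) before arc(right, 1) would end elsewhere — order is forced
initial: at (-3,3), heading S
t=1 arc(right, 1) ⇒ at (-4,2), heading W
t=2 straight(3) ⇒ at (-7,2), heading W
no rival 2-sequence matches.

arc(right, 1), straight(3)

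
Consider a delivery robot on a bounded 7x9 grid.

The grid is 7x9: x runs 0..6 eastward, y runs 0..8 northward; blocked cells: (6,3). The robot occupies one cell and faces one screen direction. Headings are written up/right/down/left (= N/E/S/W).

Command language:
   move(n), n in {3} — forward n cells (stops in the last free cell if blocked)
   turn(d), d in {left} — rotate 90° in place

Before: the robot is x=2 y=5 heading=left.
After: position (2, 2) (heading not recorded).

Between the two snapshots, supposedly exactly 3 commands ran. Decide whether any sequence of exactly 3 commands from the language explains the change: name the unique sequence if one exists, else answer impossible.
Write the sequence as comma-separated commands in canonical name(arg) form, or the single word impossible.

turn(left), move(3), turn(left)

from: x=2 y=5 heading=left
step 1 (turn(left)): x=2 y=5 heading=down
step 2 (move(3)): x=2 y=2 heading=down
step 3 (turn(left)): x=2 y=2 heading=right
uniquely the one of 8 3-step routes that fits.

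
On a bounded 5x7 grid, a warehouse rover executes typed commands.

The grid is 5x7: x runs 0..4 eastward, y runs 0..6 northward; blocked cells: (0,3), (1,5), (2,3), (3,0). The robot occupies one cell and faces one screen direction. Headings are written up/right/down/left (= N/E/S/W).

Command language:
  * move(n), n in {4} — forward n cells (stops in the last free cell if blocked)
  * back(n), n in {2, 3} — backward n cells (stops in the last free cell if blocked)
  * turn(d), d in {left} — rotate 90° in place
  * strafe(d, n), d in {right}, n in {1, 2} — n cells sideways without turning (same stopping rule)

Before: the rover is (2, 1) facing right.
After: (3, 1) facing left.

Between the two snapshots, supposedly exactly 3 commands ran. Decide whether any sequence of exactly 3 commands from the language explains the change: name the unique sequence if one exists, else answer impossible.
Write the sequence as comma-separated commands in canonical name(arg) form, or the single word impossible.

turn(left), strafe(right, 1), turn(left)

key: cell and facing (now W) both changed — the 3 commands mix motion and turning
initial: (2, 1) facing right
t=1 turn(left) ⇒ (2, 1) facing up
t=2 strafe(right, 1) ⇒ (3, 1) facing up
t=3 turn(left) ⇒ (3, 1) facing left
no rival 3-sequence matches.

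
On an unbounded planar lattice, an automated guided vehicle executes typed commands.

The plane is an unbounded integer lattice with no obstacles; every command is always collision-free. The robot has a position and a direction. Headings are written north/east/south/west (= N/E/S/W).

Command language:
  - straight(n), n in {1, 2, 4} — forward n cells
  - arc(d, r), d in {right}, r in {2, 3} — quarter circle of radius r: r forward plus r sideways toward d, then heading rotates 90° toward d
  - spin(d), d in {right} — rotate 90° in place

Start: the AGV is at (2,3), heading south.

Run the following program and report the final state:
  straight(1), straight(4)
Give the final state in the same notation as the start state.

at (2,-2), heading south

from: at (2,3), heading south
1. straight(1) → at (2,2), heading south
2. straight(4) → at (2,-2), heading south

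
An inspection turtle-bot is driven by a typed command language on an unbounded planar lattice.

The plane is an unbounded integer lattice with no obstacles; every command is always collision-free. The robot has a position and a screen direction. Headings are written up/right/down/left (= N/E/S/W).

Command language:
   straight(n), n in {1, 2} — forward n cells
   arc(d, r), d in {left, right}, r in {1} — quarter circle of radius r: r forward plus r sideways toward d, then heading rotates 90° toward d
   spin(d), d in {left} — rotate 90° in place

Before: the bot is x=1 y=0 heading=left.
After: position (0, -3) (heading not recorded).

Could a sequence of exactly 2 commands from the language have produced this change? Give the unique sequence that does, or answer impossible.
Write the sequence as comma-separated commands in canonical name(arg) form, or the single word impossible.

arc(left, 1), straight(2)

key: running straight(2) before arc(left, 1) would end elsewhere — order is forced
from: x=1 y=0 heading=left
[1] after arc(left, 1): x=0 y=-1 heading=down
[2] after straight(2): x=0 y=-3 heading=down
no other 2-command option fits: unique.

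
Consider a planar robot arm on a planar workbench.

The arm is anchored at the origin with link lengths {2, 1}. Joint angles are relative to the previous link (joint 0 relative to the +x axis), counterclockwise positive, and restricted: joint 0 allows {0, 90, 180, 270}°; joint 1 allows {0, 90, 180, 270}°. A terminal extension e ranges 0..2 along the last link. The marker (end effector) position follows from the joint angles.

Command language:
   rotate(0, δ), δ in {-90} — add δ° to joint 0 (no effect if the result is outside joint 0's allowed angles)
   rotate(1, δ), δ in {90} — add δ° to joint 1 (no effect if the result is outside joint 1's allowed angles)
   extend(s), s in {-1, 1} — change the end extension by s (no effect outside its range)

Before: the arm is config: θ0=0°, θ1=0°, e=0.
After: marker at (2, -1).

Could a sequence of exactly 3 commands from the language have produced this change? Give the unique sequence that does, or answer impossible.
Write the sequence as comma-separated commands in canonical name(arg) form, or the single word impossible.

begin: config: θ0=0°, θ1=0°, e=0
step 1 (rotate(1, 90)): config: θ0=0°, θ1=90°, e=0
step 2 (rotate(1, 90)): config: θ0=0°, θ1=180°, e=0
step 3 (rotate(1, 90)): config: θ0=0°, θ1=270°, e=0
uniquely the one of 64 3-step routes that fits.

rotate(1, 90), rotate(1, 90), rotate(1, 90)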